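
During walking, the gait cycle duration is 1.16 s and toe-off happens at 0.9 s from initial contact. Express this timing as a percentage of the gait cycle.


pct = (event_time / cycle_time) * 100
pct = (0.9 / 1.16) * 100
ratio = 0.7759
pct = 77.5862


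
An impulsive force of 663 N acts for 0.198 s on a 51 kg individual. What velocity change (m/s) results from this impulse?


J = F * dt = 663 * 0.198 = 131.2740 N*s
delta_v = J / m
delta_v = 131.2740 / 51
delta_v = 2.5740


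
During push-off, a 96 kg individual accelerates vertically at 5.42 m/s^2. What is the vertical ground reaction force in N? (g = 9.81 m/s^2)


GRF = m * (g + a)
GRF = 96 * (9.81 + 5.42)
GRF = 96 * 15.2300
GRF = 1462.0800


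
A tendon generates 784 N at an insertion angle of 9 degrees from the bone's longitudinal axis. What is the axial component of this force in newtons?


F_eff = F_tendon * cos(theta)
theta = 9 deg = 0.1571 rad
cos(theta) = 0.9877
F_eff = 784 * 0.9877
F_eff = 774.3477


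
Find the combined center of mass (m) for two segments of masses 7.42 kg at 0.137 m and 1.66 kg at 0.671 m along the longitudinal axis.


COM = (m1*x1 + m2*x2) / (m1 + m2)
COM = (7.42*0.137 + 1.66*0.671) / (7.42 + 1.66)
Numerator = 2.1304
Denominator = 9.0800
COM = 0.2346


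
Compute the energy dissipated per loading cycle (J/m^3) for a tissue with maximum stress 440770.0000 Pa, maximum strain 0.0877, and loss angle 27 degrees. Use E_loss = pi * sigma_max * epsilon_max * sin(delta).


E_loss = pi * sigma_max * epsilon_max * sin(delta)
delta = 27 deg = 0.4712 rad
sin(delta) = 0.4540
E_loss = pi * 440770.0000 * 0.0877 * 0.4540
E_loss = 55132.5727


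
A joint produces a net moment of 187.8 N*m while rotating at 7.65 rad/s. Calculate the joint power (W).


P = M * omega
P = 187.8 * 7.65
P = 1436.6700


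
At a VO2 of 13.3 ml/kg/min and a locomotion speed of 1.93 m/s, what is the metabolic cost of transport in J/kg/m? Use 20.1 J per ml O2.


Power per kg = VO2 * 20.1 / 60
Power per kg = 13.3 * 20.1 / 60 = 4.4555 W/kg
Cost = power_per_kg / speed
Cost = 4.4555 / 1.93
Cost = 2.3085


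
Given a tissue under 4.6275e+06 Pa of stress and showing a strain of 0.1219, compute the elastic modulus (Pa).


E = stress / strain
E = 4.6275e+06 / 0.1219
E = 3.7961e+07


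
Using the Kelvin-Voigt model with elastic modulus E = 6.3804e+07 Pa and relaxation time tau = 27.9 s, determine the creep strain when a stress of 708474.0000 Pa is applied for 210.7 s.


epsilon(t) = (sigma/E) * (1 - exp(-t/tau))
sigma/E = 708474.0000 / 6.3804e+07 = 0.0111
exp(-t/tau) = exp(-210.7 / 27.9) = 5.2507e-04
epsilon = 0.0111 * (1 - 5.2507e-04)
epsilon = 0.0111


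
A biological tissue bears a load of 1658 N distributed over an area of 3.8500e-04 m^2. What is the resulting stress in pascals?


stress = F / A
stress = 1658 / 3.8500e-04
stress = 4.3065e+06


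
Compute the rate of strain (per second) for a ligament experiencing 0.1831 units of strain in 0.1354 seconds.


strain_rate = delta_strain / delta_t
strain_rate = 0.1831 / 0.1354
strain_rate = 1.3523


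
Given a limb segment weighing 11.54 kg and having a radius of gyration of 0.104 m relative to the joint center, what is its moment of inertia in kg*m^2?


I = m * k^2
I = 11.54 * 0.104^2
k^2 = 0.0108
I = 0.1248


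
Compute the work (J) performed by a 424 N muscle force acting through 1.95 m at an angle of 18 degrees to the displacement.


W = F * d * cos(theta)
theta = 18 deg = 0.3142 rad
cos(theta) = 0.9511
W = 424 * 1.95 * 0.9511
W = 786.3335


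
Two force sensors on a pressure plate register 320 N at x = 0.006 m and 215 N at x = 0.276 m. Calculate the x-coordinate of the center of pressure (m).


COP_x = (F1*x1 + F2*x2) / (F1 + F2)
COP_x = (320*0.006 + 215*0.276) / (320 + 215)
Numerator = 61.2600
Denominator = 535
COP_x = 0.1145


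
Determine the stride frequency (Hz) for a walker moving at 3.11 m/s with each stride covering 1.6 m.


f = v / stride_length
f = 3.11 / 1.6
f = 1.9437


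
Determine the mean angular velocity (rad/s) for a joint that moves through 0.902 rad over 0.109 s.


omega = delta_theta / delta_t
omega = 0.902 / 0.109
omega = 8.2752


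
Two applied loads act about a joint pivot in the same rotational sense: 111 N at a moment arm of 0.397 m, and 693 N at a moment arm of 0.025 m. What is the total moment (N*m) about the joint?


M = F1 * d1 + F2 * d2
M = 111 * 0.397 + 693 * 0.025
M = 44.0670 + 17.3250
M = 61.3920


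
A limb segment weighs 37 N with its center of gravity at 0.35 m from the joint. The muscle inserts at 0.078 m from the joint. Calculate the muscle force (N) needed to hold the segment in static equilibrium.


F_muscle = W * d_load / d_muscle
F_muscle = 37 * 0.35 / 0.078
Numerator = 12.9500
F_muscle = 166.0256


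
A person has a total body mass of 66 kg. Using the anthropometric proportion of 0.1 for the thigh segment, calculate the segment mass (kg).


m_segment = body_mass * fraction
m_segment = 66 * 0.1
m_segment = 6.6000


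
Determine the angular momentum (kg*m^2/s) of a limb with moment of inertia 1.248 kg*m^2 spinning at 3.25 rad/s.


L = I * omega
L = 1.248 * 3.25
L = 4.0560


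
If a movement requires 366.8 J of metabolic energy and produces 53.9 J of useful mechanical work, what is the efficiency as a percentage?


eta = (W_mech / E_meta) * 100
eta = (53.9 / 366.8) * 100
ratio = 0.1469
eta = 14.6947


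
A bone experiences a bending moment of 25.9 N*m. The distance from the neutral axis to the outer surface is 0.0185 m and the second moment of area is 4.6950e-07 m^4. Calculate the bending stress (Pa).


sigma = M * c / I
sigma = 25.9 * 0.0185 / 4.6950e-07
M * c = 0.4791
sigma = 1.0206e+06


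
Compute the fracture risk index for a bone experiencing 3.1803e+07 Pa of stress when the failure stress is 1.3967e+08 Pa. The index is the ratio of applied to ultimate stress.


FRI = applied / ultimate
FRI = 3.1803e+07 / 1.3967e+08
FRI = 0.2277


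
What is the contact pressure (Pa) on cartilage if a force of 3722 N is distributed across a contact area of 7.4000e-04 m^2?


P = F / A
P = 3722 / 7.4000e-04
P = 5.0297e+06


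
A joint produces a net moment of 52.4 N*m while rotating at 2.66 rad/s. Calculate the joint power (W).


P = M * omega
P = 52.4 * 2.66
P = 139.3840


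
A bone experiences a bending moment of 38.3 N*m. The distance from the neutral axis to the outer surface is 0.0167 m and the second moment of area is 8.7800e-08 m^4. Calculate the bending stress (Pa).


sigma = M * c / I
sigma = 38.3 * 0.0167 / 8.7800e-08
M * c = 0.6396
sigma = 7.2849e+06


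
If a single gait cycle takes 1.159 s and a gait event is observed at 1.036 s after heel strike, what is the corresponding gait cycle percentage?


pct = (event_time / cycle_time) * 100
pct = (1.036 / 1.159) * 100
ratio = 0.8939
pct = 89.3874


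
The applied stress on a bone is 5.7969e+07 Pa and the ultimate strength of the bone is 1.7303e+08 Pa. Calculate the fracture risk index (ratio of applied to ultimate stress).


FRI = applied / ultimate
FRI = 5.7969e+07 / 1.7303e+08
FRI = 0.3350


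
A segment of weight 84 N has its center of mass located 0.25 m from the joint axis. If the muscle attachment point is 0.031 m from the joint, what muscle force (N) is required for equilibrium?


F_muscle = W * d_load / d_muscle
F_muscle = 84 * 0.25 / 0.031
Numerator = 21.0000
F_muscle = 677.4194


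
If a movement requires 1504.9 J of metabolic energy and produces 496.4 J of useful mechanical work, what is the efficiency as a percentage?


eta = (W_mech / E_meta) * 100
eta = (496.4 / 1504.9) * 100
ratio = 0.3299
eta = 32.9856


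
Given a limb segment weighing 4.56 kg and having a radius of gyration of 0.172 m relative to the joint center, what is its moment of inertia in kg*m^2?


I = m * k^2
I = 4.56 * 0.172^2
k^2 = 0.0296
I = 0.1349


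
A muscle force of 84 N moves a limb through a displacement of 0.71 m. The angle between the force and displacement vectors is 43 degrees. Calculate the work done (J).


W = F * d * cos(theta)
theta = 43 deg = 0.7505 rad
cos(theta) = 0.7314
W = 84 * 0.71 * 0.7314
W = 43.6179


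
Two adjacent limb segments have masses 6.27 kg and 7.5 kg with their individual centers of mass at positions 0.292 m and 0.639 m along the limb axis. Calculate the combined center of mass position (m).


COM = (m1*x1 + m2*x2) / (m1 + m2)
COM = (6.27*0.292 + 7.5*0.639) / (6.27 + 7.5)
Numerator = 6.6233
Denominator = 13.7700
COM = 0.4810


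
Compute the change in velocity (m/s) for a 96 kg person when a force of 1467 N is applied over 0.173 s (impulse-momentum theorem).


J = F * dt = 1467 * 0.173 = 253.7910 N*s
delta_v = J / m
delta_v = 253.7910 / 96
delta_v = 2.6437


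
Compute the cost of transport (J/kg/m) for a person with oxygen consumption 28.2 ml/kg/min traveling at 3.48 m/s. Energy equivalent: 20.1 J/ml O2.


Power per kg = VO2 * 20.1 / 60
Power per kg = 28.2 * 20.1 / 60 = 9.4470 W/kg
Cost = power_per_kg / speed
Cost = 9.4470 / 3.48
Cost = 2.7147


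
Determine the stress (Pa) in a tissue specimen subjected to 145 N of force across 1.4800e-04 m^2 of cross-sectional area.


stress = F / A
stress = 145 / 1.4800e-04
stress = 979729.7297


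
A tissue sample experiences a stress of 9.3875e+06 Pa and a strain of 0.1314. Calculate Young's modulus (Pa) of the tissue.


E = stress / strain
E = 9.3875e+06 / 0.1314
E = 7.1442e+07


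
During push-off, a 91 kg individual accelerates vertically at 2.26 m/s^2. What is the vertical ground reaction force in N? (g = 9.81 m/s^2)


GRF = m * (g + a)
GRF = 91 * (9.81 + 2.26)
GRF = 91 * 12.0700
GRF = 1098.3700


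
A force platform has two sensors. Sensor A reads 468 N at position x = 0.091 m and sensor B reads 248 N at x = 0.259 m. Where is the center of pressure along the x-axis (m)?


COP_x = (F1*x1 + F2*x2) / (F1 + F2)
COP_x = (468*0.091 + 248*0.259) / (468 + 248)
Numerator = 106.8200
Denominator = 716
COP_x = 0.1492


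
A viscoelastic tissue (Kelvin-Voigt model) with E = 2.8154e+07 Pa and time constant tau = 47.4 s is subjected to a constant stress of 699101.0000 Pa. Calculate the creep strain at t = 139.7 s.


epsilon(t) = (sigma/E) * (1 - exp(-t/tau))
sigma/E = 699101.0000 / 2.8154e+07 = 0.0248
exp(-t/tau) = exp(-139.7 / 47.4) = 0.0525
epsilon = 0.0248 * (1 - 0.0525)
epsilon = 0.0235


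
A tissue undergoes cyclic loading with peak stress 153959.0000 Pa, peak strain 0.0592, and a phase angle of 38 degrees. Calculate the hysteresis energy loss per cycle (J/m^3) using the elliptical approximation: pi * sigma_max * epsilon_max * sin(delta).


E_loss = pi * sigma_max * epsilon_max * sin(delta)
delta = 38 deg = 0.6632 rad
sin(delta) = 0.6157
E_loss = pi * 153959.0000 * 0.0592 * 0.6157
E_loss = 17628.6331


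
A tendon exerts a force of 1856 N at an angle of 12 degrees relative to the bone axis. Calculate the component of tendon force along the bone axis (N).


F_eff = F_tendon * cos(theta)
theta = 12 deg = 0.2094 rad
cos(theta) = 0.9781
F_eff = 1856 * 0.9781
F_eff = 1815.4419


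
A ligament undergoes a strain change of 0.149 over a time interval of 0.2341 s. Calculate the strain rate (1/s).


strain_rate = delta_strain / delta_t
strain_rate = 0.149 / 0.2341
strain_rate = 0.6365


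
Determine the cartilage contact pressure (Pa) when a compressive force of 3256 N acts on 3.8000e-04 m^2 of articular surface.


P = F / A
P = 3256 / 3.8000e-04
P = 8.5684e+06


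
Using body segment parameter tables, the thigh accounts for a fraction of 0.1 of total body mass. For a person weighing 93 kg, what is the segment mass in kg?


m_segment = body_mass * fraction
m_segment = 93 * 0.1
m_segment = 9.3000


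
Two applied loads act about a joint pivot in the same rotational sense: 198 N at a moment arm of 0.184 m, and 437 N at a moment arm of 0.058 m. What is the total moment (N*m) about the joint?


M = F1 * d1 + F2 * d2
M = 198 * 0.184 + 437 * 0.058
M = 36.4320 + 25.3460
M = 61.7780


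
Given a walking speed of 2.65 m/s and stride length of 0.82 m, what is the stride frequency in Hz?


f = v / stride_length
f = 2.65 / 0.82
f = 3.2317


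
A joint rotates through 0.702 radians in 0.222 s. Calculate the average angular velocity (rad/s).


omega = delta_theta / delta_t
omega = 0.702 / 0.222
omega = 3.1622


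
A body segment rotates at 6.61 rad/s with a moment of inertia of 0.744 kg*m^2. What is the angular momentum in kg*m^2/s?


L = I * omega
L = 0.744 * 6.61
L = 4.9178


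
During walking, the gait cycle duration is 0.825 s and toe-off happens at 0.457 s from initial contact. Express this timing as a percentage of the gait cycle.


pct = (event_time / cycle_time) * 100
pct = (0.457 / 0.825) * 100
ratio = 0.5539
pct = 55.3939


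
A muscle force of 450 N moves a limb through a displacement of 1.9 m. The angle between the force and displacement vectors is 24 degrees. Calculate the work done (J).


W = F * d * cos(theta)
theta = 24 deg = 0.4189 rad
cos(theta) = 0.9135
W = 450 * 1.9 * 0.9135
W = 781.0814


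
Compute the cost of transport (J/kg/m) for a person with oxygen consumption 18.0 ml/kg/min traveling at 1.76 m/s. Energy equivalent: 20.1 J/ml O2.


Power per kg = VO2 * 20.1 / 60
Power per kg = 18.0 * 20.1 / 60 = 6.0300 W/kg
Cost = power_per_kg / speed
Cost = 6.0300 / 1.76
Cost = 3.4261


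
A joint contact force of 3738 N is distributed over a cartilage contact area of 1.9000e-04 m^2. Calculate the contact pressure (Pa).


P = F / A
P = 3738 / 1.9000e-04
P = 1.9674e+07


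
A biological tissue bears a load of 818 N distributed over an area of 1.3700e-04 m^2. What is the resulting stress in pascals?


stress = F / A
stress = 818 / 1.3700e-04
stress = 5.9708e+06


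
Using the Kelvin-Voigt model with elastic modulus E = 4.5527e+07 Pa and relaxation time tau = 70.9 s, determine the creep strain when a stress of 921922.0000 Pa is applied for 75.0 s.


epsilon(t) = (sigma/E) * (1 - exp(-t/tau))
sigma/E = 921922.0000 / 4.5527e+07 = 0.0203
exp(-t/tau) = exp(-75.0 / 70.9) = 0.3472
epsilon = 0.0203 * (1 - 0.3472)
epsilon = 0.0132


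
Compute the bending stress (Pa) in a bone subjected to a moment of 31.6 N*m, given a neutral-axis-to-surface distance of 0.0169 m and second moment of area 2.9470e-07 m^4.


sigma = M * c / I
sigma = 31.6 * 0.0169 / 2.9470e-07
M * c = 0.5340
sigma = 1.8121e+06


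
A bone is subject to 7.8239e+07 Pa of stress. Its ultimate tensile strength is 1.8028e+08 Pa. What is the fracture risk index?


FRI = applied / ultimate
FRI = 7.8239e+07 / 1.8028e+08
FRI = 0.4340


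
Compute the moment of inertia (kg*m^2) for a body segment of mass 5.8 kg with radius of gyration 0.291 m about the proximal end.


I = m * k^2
I = 5.8 * 0.291^2
k^2 = 0.0847
I = 0.4911


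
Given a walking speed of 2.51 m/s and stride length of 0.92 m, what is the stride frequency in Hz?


f = v / stride_length
f = 2.51 / 0.92
f = 2.7283


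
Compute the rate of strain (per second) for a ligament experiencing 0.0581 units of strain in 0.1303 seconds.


strain_rate = delta_strain / delta_t
strain_rate = 0.0581 / 0.1303
strain_rate = 0.4459


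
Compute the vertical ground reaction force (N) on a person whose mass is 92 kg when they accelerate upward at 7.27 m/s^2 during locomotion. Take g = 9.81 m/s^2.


GRF = m * (g + a)
GRF = 92 * (9.81 + 7.27)
GRF = 92 * 17.0800
GRF = 1571.3600


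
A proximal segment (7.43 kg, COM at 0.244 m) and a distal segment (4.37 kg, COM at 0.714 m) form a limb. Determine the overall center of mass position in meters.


COM = (m1*x1 + m2*x2) / (m1 + m2)
COM = (7.43*0.244 + 4.37*0.714) / (7.43 + 4.37)
Numerator = 4.9331
Denominator = 11.8000
COM = 0.4181


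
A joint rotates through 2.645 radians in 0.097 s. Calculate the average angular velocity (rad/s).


omega = delta_theta / delta_t
omega = 2.645 / 0.097
omega = 27.2680


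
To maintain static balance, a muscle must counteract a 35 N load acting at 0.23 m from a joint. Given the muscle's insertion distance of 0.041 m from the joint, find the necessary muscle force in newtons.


F_muscle = W * d_load / d_muscle
F_muscle = 35 * 0.23 / 0.041
Numerator = 8.0500
F_muscle = 196.3415


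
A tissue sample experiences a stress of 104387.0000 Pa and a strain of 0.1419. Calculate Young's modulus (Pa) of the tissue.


E = stress / strain
E = 104387.0000 / 0.1419
E = 735637.7731


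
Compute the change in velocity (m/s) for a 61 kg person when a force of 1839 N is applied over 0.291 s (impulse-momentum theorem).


J = F * dt = 1839 * 0.291 = 535.1490 N*s
delta_v = J / m
delta_v = 535.1490 / 61
delta_v = 8.7729


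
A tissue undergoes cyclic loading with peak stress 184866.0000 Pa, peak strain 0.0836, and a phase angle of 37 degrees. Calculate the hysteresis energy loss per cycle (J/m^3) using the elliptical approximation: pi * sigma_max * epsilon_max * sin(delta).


E_loss = pi * sigma_max * epsilon_max * sin(delta)
delta = 37 deg = 0.6458 rad
sin(delta) = 0.6018
E_loss = pi * 184866.0000 * 0.0836 * 0.6018
E_loss = 29219.7314


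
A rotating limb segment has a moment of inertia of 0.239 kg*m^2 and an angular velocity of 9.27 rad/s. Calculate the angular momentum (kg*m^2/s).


L = I * omega
L = 0.239 * 9.27
L = 2.2155


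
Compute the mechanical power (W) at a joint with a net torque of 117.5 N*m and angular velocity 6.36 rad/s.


P = M * omega
P = 117.5 * 6.36
P = 747.3000


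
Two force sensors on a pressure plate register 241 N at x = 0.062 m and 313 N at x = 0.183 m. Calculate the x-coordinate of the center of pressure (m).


COP_x = (F1*x1 + F2*x2) / (F1 + F2)
COP_x = (241*0.062 + 313*0.183) / (241 + 313)
Numerator = 72.2210
Denominator = 554
COP_x = 0.1304


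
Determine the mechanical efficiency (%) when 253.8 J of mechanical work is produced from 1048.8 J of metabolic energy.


eta = (W_mech / E_meta) * 100
eta = (253.8 / 1048.8) * 100
ratio = 0.2420
eta = 24.1991


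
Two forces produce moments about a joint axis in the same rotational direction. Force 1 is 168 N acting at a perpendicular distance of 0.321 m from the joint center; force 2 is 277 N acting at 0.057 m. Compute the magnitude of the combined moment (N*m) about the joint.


M = F1 * d1 + F2 * d2
M = 168 * 0.321 + 277 * 0.057
M = 53.9280 + 15.7890
M = 69.7170


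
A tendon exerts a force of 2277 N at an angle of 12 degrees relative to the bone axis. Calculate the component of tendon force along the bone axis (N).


F_eff = F_tendon * cos(theta)
theta = 12 deg = 0.2094 rad
cos(theta) = 0.9781
F_eff = 2277 * 0.9781
F_eff = 2227.2421


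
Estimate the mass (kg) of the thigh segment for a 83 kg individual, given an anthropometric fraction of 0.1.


m_segment = body_mass * fraction
m_segment = 83 * 0.1
m_segment = 8.3000


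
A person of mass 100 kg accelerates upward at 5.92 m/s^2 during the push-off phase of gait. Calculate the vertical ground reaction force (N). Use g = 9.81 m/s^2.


GRF = m * (g + a)
GRF = 100 * (9.81 + 5.92)
GRF = 100 * 15.7300
GRF = 1573.0000


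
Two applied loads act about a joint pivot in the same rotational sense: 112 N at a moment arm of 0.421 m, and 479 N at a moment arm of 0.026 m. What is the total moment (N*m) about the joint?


M = F1 * d1 + F2 * d2
M = 112 * 0.421 + 479 * 0.026
M = 47.1520 + 12.4540
M = 59.6060


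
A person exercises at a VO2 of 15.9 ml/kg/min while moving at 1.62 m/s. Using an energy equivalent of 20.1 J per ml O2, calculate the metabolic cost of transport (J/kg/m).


Power per kg = VO2 * 20.1 / 60
Power per kg = 15.9 * 20.1 / 60 = 5.3265 W/kg
Cost = power_per_kg / speed
Cost = 5.3265 / 1.62
Cost = 3.2880


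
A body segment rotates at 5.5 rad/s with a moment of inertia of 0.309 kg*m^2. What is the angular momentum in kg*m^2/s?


L = I * omega
L = 0.309 * 5.5
L = 1.6995


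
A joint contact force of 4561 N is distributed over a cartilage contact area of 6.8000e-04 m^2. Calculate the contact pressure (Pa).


P = F / A
P = 4561 / 6.8000e-04
P = 6.7074e+06


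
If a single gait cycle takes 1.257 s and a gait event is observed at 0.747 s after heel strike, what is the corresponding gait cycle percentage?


pct = (event_time / cycle_time) * 100
pct = (0.747 / 1.257) * 100
ratio = 0.5943
pct = 59.4272


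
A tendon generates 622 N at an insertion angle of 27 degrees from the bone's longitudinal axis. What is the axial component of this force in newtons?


F_eff = F_tendon * cos(theta)
theta = 27 deg = 0.4712 rad
cos(theta) = 0.8910
F_eff = 622 * 0.8910
F_eff = 554.2061


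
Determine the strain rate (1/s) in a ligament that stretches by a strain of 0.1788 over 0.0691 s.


strain_rate = delta_strain / delta_t
strain_rate = 0.1788 / 0.0691
strain_rate = 2.5876


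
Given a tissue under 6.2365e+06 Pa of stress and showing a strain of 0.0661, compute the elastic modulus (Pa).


E = stress / strain
E = 6.2365e+06 / 0.0661
E = 9.4349e+07


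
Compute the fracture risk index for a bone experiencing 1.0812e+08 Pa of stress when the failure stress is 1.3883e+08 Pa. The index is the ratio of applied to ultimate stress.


FRI = applied / ultimate
FRI = 1.0812e+08 / 1.3883e+08
FRI = 0.7788


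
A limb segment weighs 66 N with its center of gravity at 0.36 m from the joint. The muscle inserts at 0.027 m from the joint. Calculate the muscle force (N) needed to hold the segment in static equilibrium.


F_muscle = W * d_load / d_muscle
F_muscle = 66 * 0.36 / 0.027
Numerator = 23.7600
F_muscle = 880.0000


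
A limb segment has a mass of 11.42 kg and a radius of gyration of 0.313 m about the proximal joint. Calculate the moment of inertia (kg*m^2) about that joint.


I = m * k^2
I = 11.42 * 0.313^2
k^2 = 0.0980
I = 1.1188


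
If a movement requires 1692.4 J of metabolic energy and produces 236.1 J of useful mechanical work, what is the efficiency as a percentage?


eta = (W_mech / E_meta) * 100
eta = (236.1 / 1692.4) * 100
ratio = 0.1395
eta = 13.9506


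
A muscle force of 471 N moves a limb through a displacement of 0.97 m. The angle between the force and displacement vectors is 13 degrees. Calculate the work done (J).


W = F * d * cos(theta)
theta = 13 deg = 0.2269 rad
cos(theta) = 0.9744
W = 471 * 0.97 * 0.9744
W = 445.1605


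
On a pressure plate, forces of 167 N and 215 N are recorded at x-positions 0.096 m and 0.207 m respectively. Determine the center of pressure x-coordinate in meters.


COP_x = (F1*x1 + F2*x2) / (F1 + F2)
COP_x = (167*0.096 + 215*0.207) / (167 + 215)
Numerator = 60.5370
Denominator = 382
COP_x = 0.1585


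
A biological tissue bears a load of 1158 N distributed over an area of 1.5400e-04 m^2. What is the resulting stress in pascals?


stress = F / A
stress = 1158 / 1.5400e-04
stress = 7.5195e+06


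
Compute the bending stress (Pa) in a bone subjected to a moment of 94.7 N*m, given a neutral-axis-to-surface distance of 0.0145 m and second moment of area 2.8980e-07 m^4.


sigma = M * c / I
sigma = 94.7 * 0.0145 / 2.8980e-07
M * c = 1.3732
sigma = 4.7383e+06


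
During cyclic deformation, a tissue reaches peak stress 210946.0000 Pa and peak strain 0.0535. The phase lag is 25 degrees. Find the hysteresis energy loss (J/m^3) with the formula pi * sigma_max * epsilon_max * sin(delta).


E_loss = pi * sigma_max * epsilon_max * sin(delta)
delta = 25 deg = 0.4363 rad
sin(delta) = 0.4226
E_loss = pi * 210946.0000 * 0.0535 * 0.4226
E_loss = 14983.8428


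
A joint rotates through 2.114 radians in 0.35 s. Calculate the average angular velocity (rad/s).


omega = delta_theta / delta_t
omega = 2.114 / 0.35
omega = 6.0400


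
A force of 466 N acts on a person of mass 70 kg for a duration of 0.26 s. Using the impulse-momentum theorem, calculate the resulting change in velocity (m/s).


J = F * dt = 466 * 0.26 = 121.1600 N*s
delta_v = J / m
delta_v = 121.1600 / 70
delta_v = 1.7309


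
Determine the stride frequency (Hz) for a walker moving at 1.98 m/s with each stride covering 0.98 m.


f = v / stride_length
f = 1.98 / 0.98
f = 2.0204


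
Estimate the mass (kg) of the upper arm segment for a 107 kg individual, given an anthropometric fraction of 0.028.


m_segment = body_mass * fraction
m_segment = 107 * 0.028
m_segment = 2.9960


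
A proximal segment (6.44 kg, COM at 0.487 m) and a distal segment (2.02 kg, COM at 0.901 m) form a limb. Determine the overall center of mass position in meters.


COM = (m1*x1 + m2*x2) / (m1 + m2)
COM = (6.44*0.487 + 2.02*0.901) / (6.44 + 2.02)
Numerator = 4.9563
Denominator = 8.4600
COM = 0.5859


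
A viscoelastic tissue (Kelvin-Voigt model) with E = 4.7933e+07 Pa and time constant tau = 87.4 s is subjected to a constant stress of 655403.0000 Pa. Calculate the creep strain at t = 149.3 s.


epsilon(t) = (sigma/E) * (1 - exp(-t/tau))
sigma/E = 655403.0000 / 4.7933e+07 = 0.0137
exp(-t/tau) = exp(-149.3 / 87.4) = 0.1812
epsilon = 0.0137 * (1 - 0.1812)
epsilon = 0.0112


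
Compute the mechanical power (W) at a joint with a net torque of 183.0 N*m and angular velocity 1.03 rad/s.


P = M * omega
P = 183.0 * 1.03
P = 188.4900


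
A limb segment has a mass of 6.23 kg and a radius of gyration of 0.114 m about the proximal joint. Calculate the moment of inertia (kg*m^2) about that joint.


I = m * k^2
I = 6.23 * 0.114^2
k^2 = 0.0130
I = 0.0810


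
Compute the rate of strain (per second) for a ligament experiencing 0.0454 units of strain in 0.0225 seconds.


strain_rate = delta_strain / delta_t
strain_rate = 0.0454 / 0.0225
strain_rate = 2.0178


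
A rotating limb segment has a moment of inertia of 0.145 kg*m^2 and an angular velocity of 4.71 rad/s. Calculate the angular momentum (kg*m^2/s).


L = I * omega
L = 0.145 * 4.71
L = 0.6829


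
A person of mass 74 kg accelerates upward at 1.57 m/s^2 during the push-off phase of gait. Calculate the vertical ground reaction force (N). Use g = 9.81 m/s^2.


GRF = m * (g + a)
GRF = 74 * (9.81 + 1.57)
GRF = 74 * 11.3800
GRF = 842.1200


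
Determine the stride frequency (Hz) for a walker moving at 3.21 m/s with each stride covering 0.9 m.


f = v / stride_length
f = 3.21 / 0.9
f = 3.5667


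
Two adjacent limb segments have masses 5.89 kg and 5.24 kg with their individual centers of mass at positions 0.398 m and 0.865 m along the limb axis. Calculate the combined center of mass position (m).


COM = (m1*x1 + m2*x2) / (m1 + m2)
COM = (5.89*0.398 + 5.24*0.865) / (5.89 + 5.24)
Numerator = 6.8768
Denominator = 11.1300
COM = 0.6179


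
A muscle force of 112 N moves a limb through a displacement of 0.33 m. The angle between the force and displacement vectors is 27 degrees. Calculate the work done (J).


W = F * d * cos(theta)
theta = 27 deg = 0.4712 rad
cos(theta) = 0.8910
W = 112 * 0.33 * 0.8910
W = 32.9316


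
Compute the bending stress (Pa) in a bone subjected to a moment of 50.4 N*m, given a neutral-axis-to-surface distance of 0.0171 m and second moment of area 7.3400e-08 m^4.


sigma = M * c / I
sigma = 50.4 * 0.0171 / 7.3400e-08
M * c = 0.8618
sigma = 1.1742e+07


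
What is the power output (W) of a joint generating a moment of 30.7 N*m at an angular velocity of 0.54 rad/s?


P = M * omega
P = 30.7 * 0.54
P = 16.5780


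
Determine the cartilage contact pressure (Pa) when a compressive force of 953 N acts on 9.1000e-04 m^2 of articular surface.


P = F / A
P = 953 / 9.1000e-04
P = 1.0473e+06


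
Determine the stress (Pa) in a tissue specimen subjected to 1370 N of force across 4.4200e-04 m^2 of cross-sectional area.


stress = F / A
stress = 1370 / 4.4200e-04
stress = 3.0995e+06


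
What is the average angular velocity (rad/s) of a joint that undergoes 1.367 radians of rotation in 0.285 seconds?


omega = delta_theta / delta_t
omega = 1.367 / 0.285
omega = 4.7965


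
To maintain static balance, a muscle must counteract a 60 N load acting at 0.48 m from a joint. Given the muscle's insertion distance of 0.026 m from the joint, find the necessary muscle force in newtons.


F_muscle = W * d_load / d_muscle
F_muscle = 60 * 0.48 / 0.026
Numerator = 28.8000
F_muscle = 1107.6923


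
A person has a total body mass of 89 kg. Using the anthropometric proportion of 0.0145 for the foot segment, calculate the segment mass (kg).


m_segment = body_mass * fraction
m_segment = 89 * 0.0145
m_segment = 1.2905


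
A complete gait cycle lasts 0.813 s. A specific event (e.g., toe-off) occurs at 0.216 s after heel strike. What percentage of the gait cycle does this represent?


pct = (event_time / cycle_time) * 100
pct = (0.216 / 0.813) * 100
ratio = 0.2657
pct = 26.5683


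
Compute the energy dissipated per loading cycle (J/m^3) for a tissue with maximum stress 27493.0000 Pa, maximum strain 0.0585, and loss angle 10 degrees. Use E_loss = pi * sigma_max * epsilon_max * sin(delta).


E_loss = pi * sigma_max * epsilon_max * sin(delta)
delta = 10 deg = 0.1745 rad
sin(delta) = 0.1736
E_loss = pi * 27493.0000 * 0.0585 * 0.1736
E_loss = 877.4010


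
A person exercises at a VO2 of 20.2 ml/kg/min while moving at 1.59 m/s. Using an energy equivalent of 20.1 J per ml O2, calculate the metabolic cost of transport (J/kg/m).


Power per kg = VO2 * 20.1 / 60
Power per kg = 20.2 * 20.1 / 60 = 6.7670 W/kg
Cost = power_per_kg / speed
Cost = 6.7670 / 1.59
Cost = 4.2560


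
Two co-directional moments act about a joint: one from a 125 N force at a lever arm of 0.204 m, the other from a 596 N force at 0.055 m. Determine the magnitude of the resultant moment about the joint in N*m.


M = F1 * d1 + F2 * d2
M = 125 * 0.204 + 596 * 0.055
M = 25.5000 + 32.7800
M = 58.2800


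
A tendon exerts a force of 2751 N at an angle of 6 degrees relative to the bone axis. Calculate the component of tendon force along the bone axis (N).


F_eff = F_tendon * cos(theta)
theta = 6 deg = 0.1047 rad
cos(theta) = 0.9945
F_eff = 2751 * 0.9945
F_eff = 2735.9297


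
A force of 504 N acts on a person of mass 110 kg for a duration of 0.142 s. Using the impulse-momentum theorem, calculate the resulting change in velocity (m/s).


J = F * dt = 504 * 0.142 = 71.5680 N*s
delta_v = J / m
delta_v = 71.5680 / 110
delta_v = 0.6506


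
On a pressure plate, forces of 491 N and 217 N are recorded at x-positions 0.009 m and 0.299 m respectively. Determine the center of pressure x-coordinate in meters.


COP_x = (F1*x1 + F2*x2) / (F1 + F2)
COP_x = (491*0.009 + 217*0.299) / (491 + 217)
Numerator = 69.3020
Denominator = 708
COP_x = 0.0979


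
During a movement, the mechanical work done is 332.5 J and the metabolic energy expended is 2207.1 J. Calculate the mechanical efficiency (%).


eta = (W_mech / E_meta) * 100
eta = (332.5 / 2207.1) * 100
ratio = 0.1507
eta = 15.0650


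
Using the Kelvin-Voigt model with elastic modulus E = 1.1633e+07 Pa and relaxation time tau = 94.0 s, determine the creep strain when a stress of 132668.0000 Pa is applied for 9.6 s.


epsilon(t) = (sigma/E) * (1 - exp(-t/tau))
sigma/E = 132668.0000 / 1.1633e+07 = 0.0114
exp(-t/tau) = exp(-9.6 / 94.0) = 0.9029
epsilon = 0.0114 * (1 - 0.9029)
epsilon = 0.0011


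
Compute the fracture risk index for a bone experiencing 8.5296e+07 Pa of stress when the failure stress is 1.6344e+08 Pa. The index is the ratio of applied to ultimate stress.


FRI = applied / ultimate
FRI = 8.5296e+07 / 1.6344e+08
FRI = 0.5219


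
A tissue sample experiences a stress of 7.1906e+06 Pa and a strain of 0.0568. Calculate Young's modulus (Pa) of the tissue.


E = stress / strain
E = 7.1906e+06 / 0.0568
E = 1.2660e+08


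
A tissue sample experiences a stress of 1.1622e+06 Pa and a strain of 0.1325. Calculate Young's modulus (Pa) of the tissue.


E = stress / strain
E = 1.1622e+06 / 0.1325
E = 8.7713e+06


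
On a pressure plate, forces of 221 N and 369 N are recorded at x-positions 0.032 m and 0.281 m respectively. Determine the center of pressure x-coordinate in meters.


COP_x = (F1*x1 + F2*x2) / (F1 + F2)
COP_x = (221*0.032 + 369*0.281) / (221 + 369)
Numerator = 110.7610
Denominator = 590
COP_x = 0.1877


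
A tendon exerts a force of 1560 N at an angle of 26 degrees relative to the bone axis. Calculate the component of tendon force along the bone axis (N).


F_eff = F_tendon * cos(theta)
theta = 26 deg = 0.4538 rad
cos(theta) = 0.8988
F_eff = 1560 * 0.8988
F_eff = 1402.1187


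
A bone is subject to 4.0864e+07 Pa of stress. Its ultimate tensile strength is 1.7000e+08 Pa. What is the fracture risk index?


FRI = applied / ultimate
FRI = 4.0864e+07 / 1.7000e+08
FRI = 0.2404


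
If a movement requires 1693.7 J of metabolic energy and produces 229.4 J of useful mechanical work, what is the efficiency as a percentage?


eta = (W_mech / E_meta) * 100
eta = (229.4 / 1693.7) * 100
ratio = 0.1354
eta = 13.5443


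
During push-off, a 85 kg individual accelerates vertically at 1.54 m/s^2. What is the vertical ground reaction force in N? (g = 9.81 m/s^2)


GRF = m * (g + a)
GRF = 85 * (9.81 + 1.54)
GRF = 85 * 11.3500
GRF = 964.7500


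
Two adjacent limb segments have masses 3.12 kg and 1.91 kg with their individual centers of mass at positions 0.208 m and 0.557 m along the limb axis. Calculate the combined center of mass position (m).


COM = (m1*x1 + m2*x2) / (m1 + m2)
COM = (3.12*0.208 + 1.91*0.557) / (3.12 + 1.91)
Numerator = 1.7128
Denominator = 5.0300
COM = 0.3405


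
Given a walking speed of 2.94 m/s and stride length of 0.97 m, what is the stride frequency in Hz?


f = v / stride_length
f = 2.94 / 0.97
f = 3.0309


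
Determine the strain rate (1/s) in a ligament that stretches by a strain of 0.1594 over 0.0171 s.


strain_rate = delta_strain / delta_t
strain_rate = 0.1594 / 0.0171
strain_rate = 9.3216


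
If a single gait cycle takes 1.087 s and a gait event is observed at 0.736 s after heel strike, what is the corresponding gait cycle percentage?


pct = (event_time / cycle_time) * 100
pct = (0.736 / 1.087) * 100
ratio = 0.6771
pct = 67.7093


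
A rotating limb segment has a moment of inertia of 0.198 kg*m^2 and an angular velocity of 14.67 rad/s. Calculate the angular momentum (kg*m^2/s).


L = I * omega
L = 0.198 * 14.67
L = 2.9047


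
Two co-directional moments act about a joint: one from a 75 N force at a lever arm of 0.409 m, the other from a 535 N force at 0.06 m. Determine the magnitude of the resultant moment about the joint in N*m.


M = F1 * d1 + F2 * d2
M = 75 * 0.409 + 535 * 0.06
M = 30.6750 + 32.1000
M = 62.7750


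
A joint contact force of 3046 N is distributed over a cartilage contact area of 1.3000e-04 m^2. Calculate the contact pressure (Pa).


P = F / A
P = 3046 / 1.3000e-04
P = 2.3431e+07


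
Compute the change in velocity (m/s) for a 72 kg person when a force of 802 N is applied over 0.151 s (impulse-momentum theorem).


J = F * dt = 802 * 0.151 = 121.1020 N*s
delta_v = J / m
delta_v = 121.1020 / 72
delta_v = 1.6820


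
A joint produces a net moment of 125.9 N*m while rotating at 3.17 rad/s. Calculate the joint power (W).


P = M * omega
P = 125.9 * 3.17
P = 399.1030


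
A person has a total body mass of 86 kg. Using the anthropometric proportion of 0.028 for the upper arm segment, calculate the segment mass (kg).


m_segment = body_mass * fraction
m_segment = 86 * 0.028
m_segment = 2.4080


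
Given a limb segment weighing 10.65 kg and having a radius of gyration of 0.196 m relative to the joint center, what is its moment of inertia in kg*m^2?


I = m * k^2
I = 10.65 * 0.196^2
k^2 = 0.0384
I = 0.4091


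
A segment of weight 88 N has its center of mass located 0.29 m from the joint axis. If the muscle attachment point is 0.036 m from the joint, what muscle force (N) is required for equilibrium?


F_muscle = W * d_load / d_muscle
F_muscle = 88 * 0.29 / 0.036
Numerator = 25.5200
F_muscle = 708.8889


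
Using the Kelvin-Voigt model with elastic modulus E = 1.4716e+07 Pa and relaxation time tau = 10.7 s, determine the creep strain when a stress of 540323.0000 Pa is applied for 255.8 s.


epsilon(t) = (sigma/E) * (1 - exp(-t/tau))
sigma/E = 540323.0000 / 1.4716e+07 = 0.0367
exp(-t/tau) = exp(-255.8 / 10.7) = 4.1450e-11
epsilon = 0.0367 * (1 - 4.1450e-11)
epsilon = 0.0367


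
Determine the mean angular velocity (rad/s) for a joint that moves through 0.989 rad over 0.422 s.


omega = delta_theta / delta_t
omega = 0.989 / 0.422
omega = 2.3436


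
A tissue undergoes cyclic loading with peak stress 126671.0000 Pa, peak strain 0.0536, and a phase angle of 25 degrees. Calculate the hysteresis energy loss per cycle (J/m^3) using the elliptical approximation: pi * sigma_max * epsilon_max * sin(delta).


E_loss = pi * sigma_max * epsilon_max * sin(delta)
delta = 25 deg = 0.4363 rad
sin(delta) = 0.4226
E_loss = pi * 126671.0000 * 0.0536 * 0.4226
E_loss = 9014.4684


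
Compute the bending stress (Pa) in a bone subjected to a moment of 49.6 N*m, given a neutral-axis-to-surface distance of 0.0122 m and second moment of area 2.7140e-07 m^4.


sigma = M * c / I
sigma = 49.6 * 0.0122 / 2.7140e-07
M * c = 0.6051
sigma = 2.2296e+06


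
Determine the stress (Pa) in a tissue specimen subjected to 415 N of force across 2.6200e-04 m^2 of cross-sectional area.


stress = F / A
stress = 415 / 2.6200e-04
stress = 1.5840e+06


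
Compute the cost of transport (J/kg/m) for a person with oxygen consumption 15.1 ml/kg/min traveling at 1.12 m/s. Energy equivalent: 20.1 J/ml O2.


Power per kg = VO2 * 20.1 / 60
Power per kg = 15.1 * 20.1 / 60 = 5.0585 W/kg
Cost = power_per_kg / speed
Cost = 5.0585 / 1.12
Cost = 4.5165


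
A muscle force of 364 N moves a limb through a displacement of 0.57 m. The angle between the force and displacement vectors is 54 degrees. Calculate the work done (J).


W = F * d * cos(theta)
theta = 54 deg = 0.9425 rad
cos(theta) = 0.5878
W = 364 * 0.57 * 0.5878
W = 121.9537


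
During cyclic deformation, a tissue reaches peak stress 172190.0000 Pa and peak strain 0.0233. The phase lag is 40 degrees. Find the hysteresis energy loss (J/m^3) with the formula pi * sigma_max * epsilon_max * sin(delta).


E_loss = pi * sigma_max * epsilon_max * sin(delta)
delta = 40 deg = 0.6981 rad
sin(delta) = 0.6428
E_loss = pi * 172190.0000 * 0.0233 * 0.6428
E_loss = 8101.7944


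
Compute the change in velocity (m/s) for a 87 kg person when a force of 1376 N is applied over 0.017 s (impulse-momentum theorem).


J = F * dt = 1376 * 0.017 = 23.3920 N*s
delta_v = J / m
delta_v = 23.3920 / 87
delta_v = 0.2689


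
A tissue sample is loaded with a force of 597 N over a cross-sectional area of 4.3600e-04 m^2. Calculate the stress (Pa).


stress = F / A
stress = 597 / 4.3600e-04
stress = 1.3693e+06


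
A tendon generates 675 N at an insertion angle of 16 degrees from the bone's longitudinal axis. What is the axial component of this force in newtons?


F_eff = F_tendon * cos(theta)
theta = 16 deg = 0.2793 rad
cos(theta) = 0.9613
F_eff = 675 * 0.9613
F_eff = 648.8516


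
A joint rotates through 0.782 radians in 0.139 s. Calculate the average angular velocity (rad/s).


omega = delta_theta / delta_t
omega = 0.782 / 0.139
omega = 5.6259


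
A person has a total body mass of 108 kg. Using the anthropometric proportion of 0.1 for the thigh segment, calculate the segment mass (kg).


m_segment = body_mass * fraction
m_segment = 108 * 0.1
m_segment = 10.8000


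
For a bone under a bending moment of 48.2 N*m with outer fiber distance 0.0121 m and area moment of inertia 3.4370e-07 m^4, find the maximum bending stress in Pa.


sigma = M * c / I
sigma = 48.2 * 0.0121 / 3.4370e-07
M * c = 0.5832
sigma = 1.6969e+06
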